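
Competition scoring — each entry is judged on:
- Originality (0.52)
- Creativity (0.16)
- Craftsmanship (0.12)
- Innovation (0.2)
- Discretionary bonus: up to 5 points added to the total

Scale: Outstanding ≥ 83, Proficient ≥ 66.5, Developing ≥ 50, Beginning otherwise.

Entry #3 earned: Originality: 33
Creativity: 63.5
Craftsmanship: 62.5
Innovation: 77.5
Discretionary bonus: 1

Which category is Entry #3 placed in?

Weighted total:
  Originality 33 × 0.52 = 17.16
  Creativity 63.5 × 0.16 = 10.16
  Craftsmanship 62.5 × 0.12 = 7.5
  Innovation 77.5 × 0.2 = 15.5
Sum = 50.32
Discretionary bonus: 50.32 + 1 = 51.32
51.32 is ≥ 50 and < 66.5 → Developing

Developing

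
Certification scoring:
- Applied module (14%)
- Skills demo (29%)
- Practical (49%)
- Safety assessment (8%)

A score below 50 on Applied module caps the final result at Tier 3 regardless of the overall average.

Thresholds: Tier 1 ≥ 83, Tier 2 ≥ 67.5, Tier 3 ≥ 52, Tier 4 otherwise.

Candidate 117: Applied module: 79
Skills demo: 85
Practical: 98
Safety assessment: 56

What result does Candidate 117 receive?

Applied module score 79 ≥ 50: minimum met.
Weighted total:
  Applied module 79 × 0.14 = 11.06
  Skills demo 85 × 0.29 = 24.65
  Practical 98 × 0.49 = 48.02
  Safety assessment 56 × 0.08 = 4.48
Sum = 88.21
88.21 ≥ 83 → Tier 1

Tier 1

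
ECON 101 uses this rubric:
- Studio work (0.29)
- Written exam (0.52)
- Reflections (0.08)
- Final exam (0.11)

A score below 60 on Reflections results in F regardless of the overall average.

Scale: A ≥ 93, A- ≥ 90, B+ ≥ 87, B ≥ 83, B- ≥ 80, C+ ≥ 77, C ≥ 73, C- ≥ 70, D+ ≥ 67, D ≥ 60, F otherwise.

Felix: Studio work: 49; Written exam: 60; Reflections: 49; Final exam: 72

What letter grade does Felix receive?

Reflections score 49 < 60: minimum not met.
Weighted total:
  Studio work 49 × 0.29 = 14.21
  Written exam 60 × 0.52 = 31.2
  Reflections 49 × 0.08 = 3.92
  Final exam 72 × 0.11 = 7.92
Sum = 57.25
Because the Reflections minimum was not met, the result is F.

F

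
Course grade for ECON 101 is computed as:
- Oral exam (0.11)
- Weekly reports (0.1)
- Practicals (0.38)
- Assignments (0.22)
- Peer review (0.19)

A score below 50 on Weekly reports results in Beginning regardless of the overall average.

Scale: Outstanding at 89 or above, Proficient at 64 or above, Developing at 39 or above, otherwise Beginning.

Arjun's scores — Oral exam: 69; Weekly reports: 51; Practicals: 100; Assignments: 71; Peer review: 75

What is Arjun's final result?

Proficient

Weekly reports score 51 ≥ 50: minimum met.
Weighted total:
  Oral exam 69 × 0.11 = 7.59
  Weekly reports 51 × 0.1 = 5.1
  Practicals 100 × 0.38 = 38
  Assignments 71 × 0.22 = 15.62
  Peer review 75 × 0.19 = 14.25
Sum = 80.56
80.56 is ≥ 64 and < 89 → Proficient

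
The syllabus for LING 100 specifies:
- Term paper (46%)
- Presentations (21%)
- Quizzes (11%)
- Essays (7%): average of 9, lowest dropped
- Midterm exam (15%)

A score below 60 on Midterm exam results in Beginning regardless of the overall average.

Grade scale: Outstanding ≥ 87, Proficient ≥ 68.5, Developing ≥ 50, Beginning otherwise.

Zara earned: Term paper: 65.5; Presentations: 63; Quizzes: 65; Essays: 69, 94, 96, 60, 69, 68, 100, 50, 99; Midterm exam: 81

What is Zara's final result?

Essays: drop 50 → average of remaining 8 = 655/8 = 81.875
Midterm exam score 81 ≥ 60: minimum met.
Weighted total:
  Term paper 65.5 × 0.46 = 30.13
  Presentations 63 × 0.21 = 13.23
  Quizzes 65 × 0.11 = 7.15
  Essays 81.875 × 0.07 = 5.73125
  Midterm exam 81 × 0.15 = 12.15
Sum = 68.39125
68.39125 is ≥ 50 and < 68.5 → Developing

Developing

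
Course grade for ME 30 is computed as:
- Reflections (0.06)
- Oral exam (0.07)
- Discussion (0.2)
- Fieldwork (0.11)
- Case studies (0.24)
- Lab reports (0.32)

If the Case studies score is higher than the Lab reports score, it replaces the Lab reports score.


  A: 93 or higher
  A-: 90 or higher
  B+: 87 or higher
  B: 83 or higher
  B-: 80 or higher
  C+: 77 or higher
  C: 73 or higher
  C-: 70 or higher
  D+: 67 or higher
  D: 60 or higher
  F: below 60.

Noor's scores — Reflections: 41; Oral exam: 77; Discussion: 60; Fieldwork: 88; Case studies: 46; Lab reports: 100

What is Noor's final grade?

C-

Case studies (46) ≤ Lab reports (100), so Lab reports stays at 100.
Weighted total:
  Reflections 41 × 0.06 = 2.46
  Oral exam 77 × 0.07 = 5.39
  Discussion 60 × 0.2 = 12
  Fieldwork 88 × 0.11 = 9.68
  Case studies 46 × 0.24 = 11.04
  Lab reports 100 × 0.32 = 32
Sum = 72.57
72.57 is ≥ 70 and < 73 → C-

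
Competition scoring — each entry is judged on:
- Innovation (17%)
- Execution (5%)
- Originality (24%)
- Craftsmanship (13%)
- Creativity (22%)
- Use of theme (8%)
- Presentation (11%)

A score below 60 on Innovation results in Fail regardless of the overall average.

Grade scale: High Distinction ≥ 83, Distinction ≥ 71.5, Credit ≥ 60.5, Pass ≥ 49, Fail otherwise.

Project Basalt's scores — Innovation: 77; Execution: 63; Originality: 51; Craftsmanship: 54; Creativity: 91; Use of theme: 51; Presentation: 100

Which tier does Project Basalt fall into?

Innovation score 77 ≥ 60: minimum met.
Weighted total:
  Innovation 77 × 0.17 = 13.09
  Execution 63 × 0.05 = 3.15
  Originality 51 × 0.24 = 12.24
  Craftsmanship 54 × 0.13 = 7.02
  Creativity 91 × 0.22 = 20.02
  Use of theme 51 × 0.08 = 4.08
  Presentation 100 × 0.11 = 11
Sum = 70.6
70.6 is ≥ 60.5 and < 71.5 → Credit

Credit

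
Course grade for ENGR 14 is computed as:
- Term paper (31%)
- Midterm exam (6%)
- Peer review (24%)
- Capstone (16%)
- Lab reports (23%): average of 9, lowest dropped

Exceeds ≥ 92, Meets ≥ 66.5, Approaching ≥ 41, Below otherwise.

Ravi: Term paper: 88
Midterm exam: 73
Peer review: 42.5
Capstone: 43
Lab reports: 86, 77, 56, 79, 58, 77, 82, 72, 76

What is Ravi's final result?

Lab reports: drop 56 → average of remaining 8 = 607/8 = 75.875
Weighted total:
  Term paper 88 × 0.31 = 27.28
  Midterm exam 73 × 0.06 = 4.38
  Peer review 42.5 × 0.24 = 10.2
  Capstone 43 × 0.16 = 6.88
  Lab reports 75.875 × 0.23 = 17.45125
Sum = 66.19125
66.19125 is ≥ 41 and < 66.5 → Approaching

Approaching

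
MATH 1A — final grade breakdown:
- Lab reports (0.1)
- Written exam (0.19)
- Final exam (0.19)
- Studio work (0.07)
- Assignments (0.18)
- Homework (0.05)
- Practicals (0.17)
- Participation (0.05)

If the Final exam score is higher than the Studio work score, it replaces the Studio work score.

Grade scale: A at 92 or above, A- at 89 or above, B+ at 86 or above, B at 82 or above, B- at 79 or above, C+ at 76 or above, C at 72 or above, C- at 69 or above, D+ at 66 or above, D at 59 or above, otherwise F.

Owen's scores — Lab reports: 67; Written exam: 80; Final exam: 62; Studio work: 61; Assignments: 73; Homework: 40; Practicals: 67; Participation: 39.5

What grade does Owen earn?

D+

Final exam (62) > Studio work (61), so Studio work counts as 62.
Weighted total:
  Lab reports 67 × 0.1 = 6.7
  Written exam 80 × 0.19 = 15.2
  Final exam 62 × 0.19 = 11.78
  Studio work 62 × 0.07 = 4.34
  Assignments 73 × 0.18 = 13.14
  Homework 40 × 0.05 = 2
  Practicals 67 × 0.17 = 11.39
  Participation 39.5 × 0.05 = 1.975
Sum = 66.525
66.525 is ≥ 66 and < 69 → D+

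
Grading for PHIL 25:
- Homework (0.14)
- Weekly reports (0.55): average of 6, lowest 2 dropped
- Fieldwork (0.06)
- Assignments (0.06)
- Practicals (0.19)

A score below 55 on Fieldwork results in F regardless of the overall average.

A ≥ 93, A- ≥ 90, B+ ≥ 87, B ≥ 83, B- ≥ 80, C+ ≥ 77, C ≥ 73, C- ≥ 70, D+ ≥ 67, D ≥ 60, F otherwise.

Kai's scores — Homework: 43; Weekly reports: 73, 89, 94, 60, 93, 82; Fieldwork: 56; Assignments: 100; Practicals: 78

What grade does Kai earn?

C+

Weekly reports: drop 60, 73 → average of remaining 4 = 358/4 = 89.5
Fieldwork score 56 ≥ 55: minimum met.
Weighted total:
  Homework 43 × 0.14 = 6.02
  Weekly reports 89.5 × 0.55 = 49.225
  Fieldwork 56 × 0.06 = 3.36
  Assignments 100 × 0.06 = 6
  Practicals 78 × 0.19 = 14.82
Sum = 79.425
79.425 is ≥ 77 and < 80 → C+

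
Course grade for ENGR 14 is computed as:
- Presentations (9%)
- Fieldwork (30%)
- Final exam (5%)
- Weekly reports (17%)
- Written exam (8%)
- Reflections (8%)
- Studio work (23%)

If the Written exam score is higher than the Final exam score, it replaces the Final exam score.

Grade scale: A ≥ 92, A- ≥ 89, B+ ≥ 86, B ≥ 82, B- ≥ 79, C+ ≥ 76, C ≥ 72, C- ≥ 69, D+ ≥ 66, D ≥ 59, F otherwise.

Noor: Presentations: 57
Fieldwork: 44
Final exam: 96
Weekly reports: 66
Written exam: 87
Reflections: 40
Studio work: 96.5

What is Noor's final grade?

D+

Written exam (87) ≤ Final exam (96), so Final exam stays at 96.
Weighted total:
  Presentations 57 × 0.09 = 5.13
  Fieldwork 44 × 0.3 = 13.2
  Final exam 96 × 0.05 = 4.8
  Weekly reports 66 × 0.17 = 11.22
  Written exam 87 × 0.08 = 6.96
  Reflections 40 × 0.08 = 3.2
  Studio work 96.5 × 0.23 = 22.195
Sum = 66.705
66.705 is ≥ 66 and < 69 → D+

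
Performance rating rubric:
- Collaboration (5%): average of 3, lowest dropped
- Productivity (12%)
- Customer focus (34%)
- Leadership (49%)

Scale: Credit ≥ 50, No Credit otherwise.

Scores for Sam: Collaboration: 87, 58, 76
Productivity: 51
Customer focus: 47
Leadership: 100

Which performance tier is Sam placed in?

Credit

Collaboration: drop 58 → average of remaining 2 = 163/2 = 81.5
Weighted total:
  Collaboration 81.5 × 0.05 = 4.075
  Productivity 51 × 0.12 = 6.12
  Customer focus 47 × 0.34 = 15.98
  Leadership 100 × 0.49 = 49
Sum = 75.175
75.175 ≥ 50 → Credit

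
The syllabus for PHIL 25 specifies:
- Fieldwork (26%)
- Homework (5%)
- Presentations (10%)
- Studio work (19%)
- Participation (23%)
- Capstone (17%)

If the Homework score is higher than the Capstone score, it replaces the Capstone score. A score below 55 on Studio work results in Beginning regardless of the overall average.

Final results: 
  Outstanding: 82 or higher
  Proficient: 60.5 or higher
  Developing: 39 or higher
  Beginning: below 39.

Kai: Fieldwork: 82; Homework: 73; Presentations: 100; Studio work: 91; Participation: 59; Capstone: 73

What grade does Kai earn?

Proficient

Homework (73) ≤ Capstone (73), so Capstone stays at 73.
Studio work score 91 ≥ 55: minimum met.
Weighted total:
  Fieldwork 82 × 0.26 = 21.32
  Homework 73 × 0.05 = 3.65
  Presentations 100 × 0.1 = 10
  Studio work 91 × 0.19 = 17.29
  Participation 59 × 0.23 = 13.57
  Capstone 73 × 0.17 = 12.41
Sum = 78.24
78.24 is ≥ 60.5 and < 82 → Proficient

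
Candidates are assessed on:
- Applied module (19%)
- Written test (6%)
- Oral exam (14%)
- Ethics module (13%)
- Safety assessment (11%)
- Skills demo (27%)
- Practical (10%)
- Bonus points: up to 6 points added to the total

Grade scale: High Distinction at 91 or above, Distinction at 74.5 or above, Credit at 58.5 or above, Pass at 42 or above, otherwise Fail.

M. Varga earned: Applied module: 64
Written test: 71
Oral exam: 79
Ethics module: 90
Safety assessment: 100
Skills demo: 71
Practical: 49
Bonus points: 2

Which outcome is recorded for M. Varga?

Weighted total:
  Applied module 64 × 0.19 = 12.16
  Written test 71 × 0.06 = 4.26
  Oral exam 79 × 0.14 = 11.06
  Ethics module 90 × 0.13 = 11.7
  Safety assessment 100 × 0.11 = 11
  Skills demo 71 × 0.27 = 19.17
  Practical 49 × 0.1 = 4.9
Sum = 74.25
Bonus points: 74.25 + 2 = 76.25
76.25 is ≥ 74.5 and < 91 → Distinction

Distinction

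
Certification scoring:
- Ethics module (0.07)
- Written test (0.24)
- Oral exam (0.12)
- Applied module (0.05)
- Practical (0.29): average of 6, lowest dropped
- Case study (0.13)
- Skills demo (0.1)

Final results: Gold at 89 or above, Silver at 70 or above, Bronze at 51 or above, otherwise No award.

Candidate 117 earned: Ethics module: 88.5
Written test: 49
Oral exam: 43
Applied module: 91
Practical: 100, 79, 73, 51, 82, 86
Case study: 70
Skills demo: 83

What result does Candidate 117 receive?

Bronze

Practical: drop 51 → average of remaining 5 = 420/5 = 84
Weighted total:
  Ethics module 88.5 × 0.07 = 6.195
  Written test 49 × 0.24 = 11.76
  Oral exam 43 × 0.12 = 5.16
  Applied module 91 × 0.05 = 4.55
  Practical 84 × 0.29 = 24.36
  Case study 70 × 0.13 = 9.1
  Skills demo 83 × 0.1 = 8.3
Sum = 69.425
69.425 is ≥ 51 and < 70 → Bronze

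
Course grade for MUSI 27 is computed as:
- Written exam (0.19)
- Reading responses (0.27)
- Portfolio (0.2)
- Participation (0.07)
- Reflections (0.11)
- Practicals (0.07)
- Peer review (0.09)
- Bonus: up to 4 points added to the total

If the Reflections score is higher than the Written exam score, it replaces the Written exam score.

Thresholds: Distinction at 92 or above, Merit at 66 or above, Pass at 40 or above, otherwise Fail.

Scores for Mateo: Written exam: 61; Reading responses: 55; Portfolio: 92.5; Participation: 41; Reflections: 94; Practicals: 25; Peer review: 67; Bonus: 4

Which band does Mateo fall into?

Reflections (94) > Written exam (61), so Written exam counts as 94.
Weighted total:
  Written exam 94 × 0.19 = 17.86
  Reading responses 55 × 0.27 = 14.85
  Portfolio 92.5 × 0.2 = 18.5
  Participation 41 × 0.07 = 2.87
  Reflections 94 × 0.11 = 10.34
  Practicals 25 × 0.07 = 1.75
  Peer review 67 × 0.09 = 6.03
Sum = 72.2
Bonus: 72.2 + 4 = 76.2
76.2 is ≥ 66 and < 92 → Merit

Merit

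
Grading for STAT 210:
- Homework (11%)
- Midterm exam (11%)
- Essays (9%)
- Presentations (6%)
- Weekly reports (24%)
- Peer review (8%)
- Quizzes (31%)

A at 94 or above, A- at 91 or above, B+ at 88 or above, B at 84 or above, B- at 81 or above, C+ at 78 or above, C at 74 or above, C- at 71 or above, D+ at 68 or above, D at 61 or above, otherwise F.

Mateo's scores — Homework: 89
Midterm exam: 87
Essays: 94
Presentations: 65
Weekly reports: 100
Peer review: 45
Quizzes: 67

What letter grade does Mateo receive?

Weighted total:
  Homework 89 × 0.11 = 9.79
  Midterm exam 87 × 0.11 = 9.57
  Essays 94 × 0.09 = 8.46
  Presentations 65 × 0.06 = 3.9
  Weekly reports 100 × 0.24 = 24
  Peer review 45 × 0.08 = 3.6
  Quizzes 67 × 0.31 = 20.77
Sum = 80.09
80.09 is ≥ 78 and < 81 → C+

C+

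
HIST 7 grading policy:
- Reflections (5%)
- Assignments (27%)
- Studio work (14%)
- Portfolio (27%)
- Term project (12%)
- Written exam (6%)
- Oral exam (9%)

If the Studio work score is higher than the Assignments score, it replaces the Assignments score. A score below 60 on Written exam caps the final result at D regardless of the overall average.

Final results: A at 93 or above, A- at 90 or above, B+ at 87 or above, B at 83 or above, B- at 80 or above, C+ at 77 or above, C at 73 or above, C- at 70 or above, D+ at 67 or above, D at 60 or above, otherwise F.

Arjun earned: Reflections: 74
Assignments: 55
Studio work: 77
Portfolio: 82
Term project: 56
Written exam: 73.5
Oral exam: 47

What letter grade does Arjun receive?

C-

Studio work (77) > Assignments (55), so Assignments counts as 77.
Written exam score 73.5 ≥ 60: minimum met.
Weighted total:
  Reflections 74 × 0.05 = 3.7
  Assignments 77 × 0.27 = 20.79
  Studio work 77 × 0.14 = 10.78
  Portfolio 82 × 0.27 = 22.14
  Term project 56 × 0.12 = 6.72
  Written exam 73.5 × 0.06 = 4.41
  Oral exam 47 × 0.09 = 4.23
Sum = 72.77
72.77 is ≥ 70 and < 73 → C-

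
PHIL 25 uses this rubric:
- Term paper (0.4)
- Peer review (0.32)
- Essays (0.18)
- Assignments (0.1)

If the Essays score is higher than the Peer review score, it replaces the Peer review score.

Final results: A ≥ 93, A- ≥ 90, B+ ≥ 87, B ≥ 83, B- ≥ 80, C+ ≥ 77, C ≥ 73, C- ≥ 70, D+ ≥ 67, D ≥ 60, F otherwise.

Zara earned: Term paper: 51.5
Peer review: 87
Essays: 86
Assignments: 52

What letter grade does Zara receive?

D+

Essays (86) ≤ Peer review (87), so Peer review stays at 87.
Weighted total:
  Term paper 51.5 × 0.4 = 20.6
  Peer review 87 × 0.32 = 27.84
  Essays 86 × 0.18 = 15.48
  Assignments 52 × 0.1 = 5.2
Sum = 69.12
69.12 is ≥ 67 and < 70 → D+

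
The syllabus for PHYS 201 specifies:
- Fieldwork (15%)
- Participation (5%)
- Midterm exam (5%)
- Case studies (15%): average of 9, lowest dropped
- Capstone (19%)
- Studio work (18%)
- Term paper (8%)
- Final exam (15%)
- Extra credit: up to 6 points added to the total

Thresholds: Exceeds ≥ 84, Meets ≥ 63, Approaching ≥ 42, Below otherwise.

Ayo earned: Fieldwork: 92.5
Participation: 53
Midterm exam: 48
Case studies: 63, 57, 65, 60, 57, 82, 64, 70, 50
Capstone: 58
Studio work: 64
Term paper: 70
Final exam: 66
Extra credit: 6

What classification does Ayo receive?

Meets

Case studies: drop 50 → average of remaining 8 = 518/8 = 64.75
Weighted total:
  Fieldwork 92.5 × 0.15 = 13.875
  Participation 53 × 0.05 = 2.65
  Midterm exam 48 × 0.05 = 2.4
  Case studies 64.75 × 0.15 = 9.7125
  Capstone 58 × 0.19 = 11.02
  Studio work 64 × 0.18 = 11.52
  Term paper 70 × 0.08 = 5.6
  Final exam 66 × 0.15 = 9.9
Sum = 66.6775
Extra credit: 66.6775 + 6 = 72.6775
72.6775 is ≥ 63 and < 84 → Meets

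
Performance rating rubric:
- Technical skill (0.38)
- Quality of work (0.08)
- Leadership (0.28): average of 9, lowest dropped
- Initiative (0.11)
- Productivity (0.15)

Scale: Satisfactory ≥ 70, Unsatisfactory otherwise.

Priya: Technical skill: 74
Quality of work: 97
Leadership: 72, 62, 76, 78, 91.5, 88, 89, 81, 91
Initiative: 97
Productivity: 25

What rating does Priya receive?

Leadership: drop 62 → average of remaining 8 = 666.5/8 = 83.3125
Weighted total:
  Technical skill 74 × 0.38 = 28.12
  Quality of work 97 × 0.08 = 7.76
  Leadership 83.3125 × 0.28 = 23.3275
  Initiative 97 × 0.11 = 10.67
  Productivity 25 × 0.15 = 3.75
Sum = 73.6275
73.6275 ≥ 70 → Satisfactory

Satisfactory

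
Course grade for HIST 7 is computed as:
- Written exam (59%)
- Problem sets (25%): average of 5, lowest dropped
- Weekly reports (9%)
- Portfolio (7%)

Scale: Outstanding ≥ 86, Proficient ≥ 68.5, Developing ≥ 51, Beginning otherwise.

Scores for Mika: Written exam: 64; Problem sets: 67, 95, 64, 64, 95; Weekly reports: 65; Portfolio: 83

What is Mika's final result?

Problem sets: drop 64 → average of remaining 4 = 321/4 = 80.25
Weighted total:
  Written exam 64 × 0.59 = 37.76
  Problem sets 80.25 × 0.25 = 20.0625
  Weekly reports 65 × 0.09 = 5.85
  Portfolio 83 × 0.07 = 5.81
Sum = 69.4825
69.4825 is ≥ 68.5 and < 86 → Proficient

Proficient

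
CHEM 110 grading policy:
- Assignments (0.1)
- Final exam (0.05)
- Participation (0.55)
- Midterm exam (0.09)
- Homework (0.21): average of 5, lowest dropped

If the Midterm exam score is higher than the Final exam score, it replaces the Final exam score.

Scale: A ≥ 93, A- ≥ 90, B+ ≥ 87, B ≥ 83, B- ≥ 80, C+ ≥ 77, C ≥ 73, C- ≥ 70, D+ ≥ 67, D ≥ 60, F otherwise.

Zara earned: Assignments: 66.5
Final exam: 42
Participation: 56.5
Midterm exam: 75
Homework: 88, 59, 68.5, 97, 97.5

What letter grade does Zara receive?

D

Homework: drop 59 → average of remaining 4 = 351/4 = 87.75
Midterm exam (75) > Final exam (42), so Final exam counts as 75.
Weighted total:
  Assignments 66.5 × 0.1 = 6.65
  Final exam 75 × 0.05 = 3.75
  Participation 56.5 × 0.55 = 31.075
  Midterm exam 75 × 0.09 = 6.75
  Homework 87.75 × 0.21 = 18.4275
Sum = 66.6525
66.6525 is ≥ 60 and < 67 → D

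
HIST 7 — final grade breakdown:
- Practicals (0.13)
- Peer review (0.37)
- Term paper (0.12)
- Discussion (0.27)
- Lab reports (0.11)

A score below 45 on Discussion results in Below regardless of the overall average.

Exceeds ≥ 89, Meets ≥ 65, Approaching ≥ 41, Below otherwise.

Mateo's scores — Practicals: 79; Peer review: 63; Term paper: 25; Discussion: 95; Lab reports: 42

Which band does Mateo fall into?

Meets

Discussion score 95 ≥ 45: minimum met.
Weighted total:
  Practicals 79 × 0.13 = 10.27
  Peer review 63 × 0.37 = 23.31
  Term paper 25 × 0.12 = 3
  Discussion 95 × 0.27 = 25.65
  Lab reports 42 × 0.11 = 4.62
Sum = 66.85
66.85 is ≥ 65 and < 89 → Meets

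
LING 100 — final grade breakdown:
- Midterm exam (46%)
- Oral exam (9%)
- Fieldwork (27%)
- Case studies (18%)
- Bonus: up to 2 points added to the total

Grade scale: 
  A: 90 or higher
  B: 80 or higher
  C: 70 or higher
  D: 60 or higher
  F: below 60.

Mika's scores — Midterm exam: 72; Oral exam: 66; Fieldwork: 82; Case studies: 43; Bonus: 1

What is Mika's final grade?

D

Weighted total:
  Midterm exam 72 × 0.46 = 33.12
  Oral exam 66 × 0.09 = 5.94
  Fieldwork 82 × 0.27 = 22.14
  Case studies 43 × 0.18 = 7.74
Sum = 68.94
Bonus: 68.94 + 1 = 69.94
69.94 is ≥ 60 and < 70 → D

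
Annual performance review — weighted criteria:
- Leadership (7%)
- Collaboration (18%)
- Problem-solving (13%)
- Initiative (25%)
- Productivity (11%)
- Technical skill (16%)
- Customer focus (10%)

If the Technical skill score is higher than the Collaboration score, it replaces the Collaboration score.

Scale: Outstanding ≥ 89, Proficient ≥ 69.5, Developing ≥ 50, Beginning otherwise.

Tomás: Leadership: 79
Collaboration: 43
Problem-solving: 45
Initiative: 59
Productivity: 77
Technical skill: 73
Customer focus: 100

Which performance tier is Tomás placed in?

Developing

Technical skill (73) > Collaboration (43), so Collaboration counts as 73.
Weighted total:
  Leadership 79 × 0.07 = 5.53
  Collaboration 73 × 0.18 = 13.14
  Problem-solving 45 × 0.13 = 5.85
  Initiative 59 × 0.25 = 14.75
  Productivity 77 × 0.11 = 8.47
  Technical skill 73 × 0.16 = 11.68
  Customer focus 100 × 0.1 = 10
Sum = 69.42
69.42 is ≥ 50 and < 69.5 → Developing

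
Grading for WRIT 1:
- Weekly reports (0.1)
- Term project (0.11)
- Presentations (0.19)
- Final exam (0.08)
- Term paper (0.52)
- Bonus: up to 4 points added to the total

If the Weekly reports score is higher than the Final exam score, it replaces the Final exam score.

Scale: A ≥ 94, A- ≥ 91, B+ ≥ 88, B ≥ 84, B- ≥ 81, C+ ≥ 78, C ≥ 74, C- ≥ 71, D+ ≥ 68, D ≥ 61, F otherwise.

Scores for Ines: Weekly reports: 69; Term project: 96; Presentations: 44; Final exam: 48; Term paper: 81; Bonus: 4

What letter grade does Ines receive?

Weekly reports (69) > Final exam (48), so Final exam counts as 69.
Weighted total:
  Weekly reports 69 × 0.1 = 6.9
  Term project 96 × 0.11 = 10.56
  Presentations 44 × 0.19 = 8.36
  Final exam 69 × 0.08 = 5.52
  Term paper 81 × 0.52 = 42.12
Sum = 73.46
Bonus: 73.46 + 4 = 77.46
77.46 is ≥ 74 and < 78 → C

C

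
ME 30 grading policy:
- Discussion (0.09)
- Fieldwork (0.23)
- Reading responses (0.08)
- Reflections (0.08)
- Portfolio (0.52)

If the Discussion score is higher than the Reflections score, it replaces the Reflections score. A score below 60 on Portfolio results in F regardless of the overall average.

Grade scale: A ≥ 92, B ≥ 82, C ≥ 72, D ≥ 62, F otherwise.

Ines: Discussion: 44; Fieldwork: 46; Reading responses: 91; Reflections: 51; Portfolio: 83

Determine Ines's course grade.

D

Discussion (44) ≤ Reflections (51), so Reflections stays at 51.
Portfolio score 83 ≥ 60: minimum met.
Weighted total:
  Discussion 44 × 0.09 = 3.96
  Fieldwork 46 × 0.23 = 10.58
  Reading responses 91 × 0.08 = 7.28
  Reflections 51 × 0.08 = 4.08
  Portfolio 83 × 0.52 = 43.16
Sum = 69.06
69.06 is ≥ 62 and < 72 → D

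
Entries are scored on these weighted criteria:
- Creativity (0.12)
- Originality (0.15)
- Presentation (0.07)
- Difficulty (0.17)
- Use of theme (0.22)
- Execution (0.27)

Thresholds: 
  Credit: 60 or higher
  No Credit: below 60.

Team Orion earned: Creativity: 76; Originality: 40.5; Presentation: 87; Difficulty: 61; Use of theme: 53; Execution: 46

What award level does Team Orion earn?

No Credit

Weighted total:
  Creativity 76 × 0.12 = 9.12
  Originality 40.5 × 0.15 = 6.075
  Presentation 87 × 0.07 = 6.09
  Difficulty 61 × 0.17 = 10.37
  Use of theme 53 × 0.22 = 11.66
  Execution 46 × 0.27 = 12.42
Sum = 55.735
55.735 < 60 → No Credit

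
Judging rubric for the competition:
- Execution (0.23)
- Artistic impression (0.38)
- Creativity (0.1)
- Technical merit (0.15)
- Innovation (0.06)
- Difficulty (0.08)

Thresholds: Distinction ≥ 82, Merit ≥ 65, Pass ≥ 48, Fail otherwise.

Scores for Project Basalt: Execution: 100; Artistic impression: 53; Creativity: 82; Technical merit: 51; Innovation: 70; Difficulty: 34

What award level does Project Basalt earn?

Merit

Weighted total:
  Execution 100 × 0.23 = 23
  Artistic impression 53 × 0.38 = 20.14
  Creativity 82 × 0.1 = 8.2
  Technical merit 51 × 0.15 = 7.65
  Innovation 70 × 0.06 = 4.2
  Difficulty 34 × 0.08 = 2.72
Sum = 65.91
65.91 is ≥ 65 and < 82 → Merit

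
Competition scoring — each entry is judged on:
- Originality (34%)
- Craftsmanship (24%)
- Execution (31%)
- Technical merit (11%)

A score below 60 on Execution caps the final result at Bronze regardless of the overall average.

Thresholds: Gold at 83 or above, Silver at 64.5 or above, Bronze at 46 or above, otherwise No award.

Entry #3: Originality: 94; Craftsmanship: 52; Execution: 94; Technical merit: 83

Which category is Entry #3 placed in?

Silver

Execution score 94 ≥ 60: minimum met.
Weighted total:
  Originality 94 × 0.34 = 31.96
  Craftsmanship 52 × 0.24 = 12.48
  Execution 94 × 0.31 = 29.14
  Technical merit 83 × 0.11 = 9.13
Sum = 82.71
82.71 is ≥ 64.5 and < 83 → Silver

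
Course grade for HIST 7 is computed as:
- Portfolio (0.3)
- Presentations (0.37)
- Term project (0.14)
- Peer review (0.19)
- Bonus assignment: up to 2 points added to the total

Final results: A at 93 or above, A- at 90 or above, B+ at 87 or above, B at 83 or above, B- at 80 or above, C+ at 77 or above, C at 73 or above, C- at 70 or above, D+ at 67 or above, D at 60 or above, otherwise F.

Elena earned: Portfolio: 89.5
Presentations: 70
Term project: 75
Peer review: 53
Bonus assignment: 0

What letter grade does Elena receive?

C

Weighted total:
  Portfolio 89.5 × 0.3 = 26.85
  Presentations 70 × 0.37 = 25.9
  Term project 75 × 0.14 = 10.5
  Peer review 53 × 0.19 = 10.07
Sum = 73.32
Bonus assignment: 73.32 + 0 = 73.32
73.32 is ≥ 73 and < 77 → C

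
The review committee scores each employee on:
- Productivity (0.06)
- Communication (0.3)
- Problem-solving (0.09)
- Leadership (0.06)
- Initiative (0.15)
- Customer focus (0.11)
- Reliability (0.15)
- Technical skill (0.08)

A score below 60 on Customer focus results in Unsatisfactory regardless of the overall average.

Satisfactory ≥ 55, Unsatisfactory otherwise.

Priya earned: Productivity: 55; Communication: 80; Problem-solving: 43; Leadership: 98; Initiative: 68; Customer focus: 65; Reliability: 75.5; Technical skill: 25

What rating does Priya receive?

Satisfactory

Customer focus score 65 ≥ 60: minimum met.
Weighted total:
  Productivity 55 × 0.06 = 3.3
  Communication 80 × 0.3 = 24
  Problem-solving 43 × 0.09 = 3.87
  Leadership 98 × 0.06 = 5.88
  Initiative 68 × 0.15 = 10.2
  Customer focus 65 × 0.11 = 7.15
  Reliability 75.5 × 0.15 = 11.325
  Technical skill 25 × 0.08 = 2
Sum = 67.725
67.725 ≥ 55 → Satisfactory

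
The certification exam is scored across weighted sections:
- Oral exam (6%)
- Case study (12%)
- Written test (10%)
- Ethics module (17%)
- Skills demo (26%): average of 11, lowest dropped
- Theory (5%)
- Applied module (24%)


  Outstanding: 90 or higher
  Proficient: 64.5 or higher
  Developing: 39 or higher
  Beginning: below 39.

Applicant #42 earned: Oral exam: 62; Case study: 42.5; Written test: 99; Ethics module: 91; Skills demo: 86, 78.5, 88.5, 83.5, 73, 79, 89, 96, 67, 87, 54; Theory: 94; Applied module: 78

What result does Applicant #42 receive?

Skills demo: drop 54 → average of remaining 10 = 827.5/10 = 82.75
Weighted total:
  Oral exam 62 × 0.06 = 3.72
  Case study 42.5 × 0.12 = 5.1
  Written test 99 × 0.1 = 9.9
  Ethics module 91 × 0.17 = 15.47
  Skills demo 82.75 × 0.26 = 21.515
  Theory 94 × 0.05 = 4.7
  Applied module 78 × 0.24 = 18.72
Sum = 79.125
79.125 is ≥ 64.5 and < 90 → Proficient

Proficient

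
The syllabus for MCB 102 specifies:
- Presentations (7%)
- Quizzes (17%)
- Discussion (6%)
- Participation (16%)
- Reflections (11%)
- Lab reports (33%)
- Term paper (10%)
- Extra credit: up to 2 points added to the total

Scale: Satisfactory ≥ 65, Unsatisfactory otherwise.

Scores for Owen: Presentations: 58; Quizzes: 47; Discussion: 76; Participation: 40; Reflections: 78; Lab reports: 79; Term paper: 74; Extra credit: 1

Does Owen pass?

Satisfactory

Weighted total:
  Presentations 58 × 0.07 = 4.06
  Quizzes 47 × 0.17 = 7.99
  Discussion 76 × 0.06 = 4.56
  Participation 40 × 0.16 = 6.4
  Reflections 78 × 0.11 = 8.58
  Lab reports 79 × 0.33 = 26.07
  Term paper 74 × 0.1 = 7.4
Sum = 65.06
Extra credit: 65.06 + 1 = 66.06
66.06 ≥ 65 → Satisfactory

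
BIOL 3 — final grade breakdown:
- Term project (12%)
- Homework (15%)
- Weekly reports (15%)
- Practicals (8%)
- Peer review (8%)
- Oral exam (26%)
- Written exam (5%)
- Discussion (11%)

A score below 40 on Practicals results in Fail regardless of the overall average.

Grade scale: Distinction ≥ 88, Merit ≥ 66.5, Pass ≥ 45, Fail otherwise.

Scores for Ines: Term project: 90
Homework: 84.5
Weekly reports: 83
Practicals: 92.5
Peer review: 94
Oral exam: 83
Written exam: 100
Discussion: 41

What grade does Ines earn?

Merit

Practicals score 92.5 ≥ 40: minimum met.
Weighted total:
  Term project 90 × 0.12 = 10.8
  Homework 84.5 × 0.15 = 12.675
  Weekly reports 83 × 0.15 = 12.45
  Practicals 92.5 × 0.08 = 7.4
  Peer review 94 × 0.08 = 7.52
  Oral exam 83 × 0.26 = 21.58
  Written exam 100 × 0.05 = 5
  Discussion 41 × 0.11 = 4.51
Sum = 81.935
81.935 is ≥ 66.5 and < 88 → Merit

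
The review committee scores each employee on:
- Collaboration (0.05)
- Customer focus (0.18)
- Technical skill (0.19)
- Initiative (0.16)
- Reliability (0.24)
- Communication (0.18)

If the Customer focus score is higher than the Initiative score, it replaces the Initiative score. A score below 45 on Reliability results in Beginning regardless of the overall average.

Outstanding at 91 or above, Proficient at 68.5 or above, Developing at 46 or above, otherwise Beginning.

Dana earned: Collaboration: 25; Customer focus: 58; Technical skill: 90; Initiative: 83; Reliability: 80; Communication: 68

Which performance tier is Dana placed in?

Proficient

Customer focus (58) ≤ Initiative (83), so Initiative stays at 83.
Reliability score 80 ≥ 45: minimum met.
Weighted total:
  Collaboration 25 × 0.05 = 1.25
  Customer focus 58 × 0.18 = 10.44
  Technical skill 90 × 0.19 = 17.1
  Initiative 83 × 0.16 = 13.28
  Reliability 80 × 0.24 = 19.2
  Communication 68 × 0.18 = 12.24
Sum = 73.51
73.51 is ≥ 68.5 and < 91 → Proficient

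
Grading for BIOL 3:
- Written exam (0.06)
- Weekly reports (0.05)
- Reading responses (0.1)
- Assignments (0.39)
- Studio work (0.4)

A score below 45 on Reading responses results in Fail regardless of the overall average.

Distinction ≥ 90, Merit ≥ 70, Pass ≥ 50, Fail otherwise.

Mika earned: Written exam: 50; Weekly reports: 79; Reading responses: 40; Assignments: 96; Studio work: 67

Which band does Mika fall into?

Reading responses score 40 < 45: minimum not met.
Weighted total:
  Written exam 50 × 0.06 = 3
  Weekly reports 79 × 0.05 = 3.95
  Reading responses 40 × 0.1 = 4
  Assignments 96 × 0.39 = 37.44
  Studio work 67 × 0.4 = 26.8
Sum = 75.19
Because the Reading responses minimum was not met, the result is Fail.

Fail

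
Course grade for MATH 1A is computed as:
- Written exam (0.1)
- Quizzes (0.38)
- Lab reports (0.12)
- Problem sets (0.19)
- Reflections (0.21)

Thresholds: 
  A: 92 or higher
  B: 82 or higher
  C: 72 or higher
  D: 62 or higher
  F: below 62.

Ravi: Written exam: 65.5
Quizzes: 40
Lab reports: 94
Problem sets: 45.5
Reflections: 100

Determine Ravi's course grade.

D

Weighted total:
  Written exam 65.5 × 0.1 = 6.55
  Quizzes 40 × 0.38 = 15.2
  Lab reports 94 × 0.12 = 11.28
  Problem sets 45.5 × 0.19 = 8.645
  Reflections 100 × 0.21 = 21
Sum = 62.675
62.675 is ≥ 62 and < 72 → D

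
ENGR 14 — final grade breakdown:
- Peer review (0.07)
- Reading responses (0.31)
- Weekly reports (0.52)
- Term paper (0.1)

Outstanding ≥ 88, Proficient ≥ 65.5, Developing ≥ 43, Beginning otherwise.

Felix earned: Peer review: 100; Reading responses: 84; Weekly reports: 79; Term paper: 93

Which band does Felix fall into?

Weighted total:
  Peer review 100 × 0.07 = 7
  Reading responses 84 × 0.31 = 26.04
  Weekly reports 79 × 0.52 = 41.08
  Term paper 93 × 0.1 = 9.3
Sum = 83.42
83.42 is ≥ 65.5 and < 88 → Proficient

Proficient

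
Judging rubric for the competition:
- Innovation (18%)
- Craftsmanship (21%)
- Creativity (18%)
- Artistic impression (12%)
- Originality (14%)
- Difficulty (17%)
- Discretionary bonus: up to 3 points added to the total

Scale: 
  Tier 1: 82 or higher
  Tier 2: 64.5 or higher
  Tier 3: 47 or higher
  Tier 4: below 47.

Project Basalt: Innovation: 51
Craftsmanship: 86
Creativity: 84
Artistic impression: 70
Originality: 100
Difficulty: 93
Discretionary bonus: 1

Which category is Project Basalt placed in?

Tier 2

Weighted total:
  Innovation 51 × 0.18 = 9.18
  Craftsmanship 86 × 0.21 = 18.06
  Creativity 84 × 0.18 = 15.12
  Artistic impression 70 × 0.12 = 8.4
  Originality 100 × 0.14 = 14
  Difficulty 93 × 0.17 = 15.81
Sum = 80.57
Discretionary bonus: 80.57 + 1 = 81.57
81.57 is ≥ 64.5 and < 82 → Tier 2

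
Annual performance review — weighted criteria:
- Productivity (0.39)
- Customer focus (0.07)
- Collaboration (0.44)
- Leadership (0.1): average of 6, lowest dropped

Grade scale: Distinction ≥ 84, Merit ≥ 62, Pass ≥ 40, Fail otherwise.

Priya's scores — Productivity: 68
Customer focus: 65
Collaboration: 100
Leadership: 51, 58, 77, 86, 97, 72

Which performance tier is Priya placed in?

Leadership: drop 51 → average of remaining 5 = 390/5 = 78
Weighted total:
  Productivity 68 × 0.39 = 26.52
  Customer focus 65 × 0.07 = 4.55
  Collaboration 100 × 0.44 = 44
  Leadership 78 × 0.1 = 7.8
Sum = 82.87
82.87 is ≥ 62 and < 84 → Merit

Merit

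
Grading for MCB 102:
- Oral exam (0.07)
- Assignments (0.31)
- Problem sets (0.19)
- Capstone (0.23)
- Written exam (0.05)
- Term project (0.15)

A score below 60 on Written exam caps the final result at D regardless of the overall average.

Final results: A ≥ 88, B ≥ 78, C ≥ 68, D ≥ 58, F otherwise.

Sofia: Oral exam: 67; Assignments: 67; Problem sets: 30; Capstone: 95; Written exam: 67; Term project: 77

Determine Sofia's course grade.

D

Written exam score 67 ≥ 60: minimum met.
Weighted total:
  Oral exam 67 × 0.07 = 4.69
  Assignments 67 × 0.31 = 20.77
  Problem sets 30 × 0.19 = 5.7
  Capstone 95 × 0.23 = 21.85
  Written exam 67 × 0.05 = 3.35
  Term project 77 × 0.15 = 11.55
Sum = 67.91
67.91 is ≥ 58 and < 68 → D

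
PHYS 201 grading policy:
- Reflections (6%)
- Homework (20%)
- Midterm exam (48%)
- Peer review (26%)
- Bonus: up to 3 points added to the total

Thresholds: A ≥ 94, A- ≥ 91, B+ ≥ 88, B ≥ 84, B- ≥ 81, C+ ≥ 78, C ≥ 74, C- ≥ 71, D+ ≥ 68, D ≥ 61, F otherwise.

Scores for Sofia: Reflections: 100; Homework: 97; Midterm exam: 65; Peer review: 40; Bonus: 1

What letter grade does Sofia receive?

Weighted total:
  Reflections 100 × 0.06 = 6
  Homework 97 × 0.2 = 19.4
  Midterm exam 65 × 0.48 = 31.2
  Peer review 40 × 0.26 = 10.4
Sum = 67
Bonus: 67 + 1 = 68
68 is ≥ 68 and < 71 → D+

D+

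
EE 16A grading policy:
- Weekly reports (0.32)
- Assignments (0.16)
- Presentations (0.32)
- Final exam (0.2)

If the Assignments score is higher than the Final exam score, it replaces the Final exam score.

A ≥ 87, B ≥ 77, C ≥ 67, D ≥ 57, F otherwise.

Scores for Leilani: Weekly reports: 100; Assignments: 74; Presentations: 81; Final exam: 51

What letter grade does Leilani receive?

Assignments (74) > Final exam (51), so Final exam counts as 74.
Weighted total:
  Weekly reports 100 × 0.32 = 32
  Assignments 74 × 0.16 = 11.84
  Presentations 81 × 0.32 = 25.92
  Final exam 74 × 0.2 = 14.8
Sum = 84.56
84.56 is ≥ 77 and < 87 → B

B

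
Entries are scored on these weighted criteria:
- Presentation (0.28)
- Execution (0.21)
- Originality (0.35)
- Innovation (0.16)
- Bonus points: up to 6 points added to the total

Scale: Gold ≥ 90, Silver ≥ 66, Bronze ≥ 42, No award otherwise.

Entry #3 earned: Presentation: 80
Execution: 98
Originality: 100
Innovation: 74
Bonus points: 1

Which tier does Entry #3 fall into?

Gold

Weighted total:
  Presentation 80 × 0.28 = 22.4
  Execution 98 × 0.21 = 20.58
  Originality 100 × 0.35 = 35
  Innovation 74 × 0.16 = 11.84
Sum = 89.82
Bonus points: 89.82 + 1 = 90.82
90.82 ≥ 90 → Gold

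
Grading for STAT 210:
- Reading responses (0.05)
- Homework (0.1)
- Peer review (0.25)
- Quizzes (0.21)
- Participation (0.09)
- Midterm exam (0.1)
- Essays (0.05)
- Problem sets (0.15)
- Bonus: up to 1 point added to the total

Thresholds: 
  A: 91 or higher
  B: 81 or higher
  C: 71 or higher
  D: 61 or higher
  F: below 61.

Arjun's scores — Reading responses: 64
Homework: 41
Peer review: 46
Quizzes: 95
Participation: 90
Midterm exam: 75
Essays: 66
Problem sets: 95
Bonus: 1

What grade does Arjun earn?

Weighted total:
  Reading responses 64 × 0.05 = 3.2
  Homework 41 × 0.1 = 4.1
  Peer review 46 × 0.25 = 11.5
  Quizzes 95 × 0.21 = 19.95
  Participation 90 × 0.09 = 8.1
  Midterm exam 75 × 0.1 = 7.5
  Essays 66 × 0.05 = 3.3
  Problem sets 95 × 0.15 = 14.25
Sum = 71.9
Bonus: 71.9 + 1 = 72.9
72.9 is ≥ 71 and < 81 → C

C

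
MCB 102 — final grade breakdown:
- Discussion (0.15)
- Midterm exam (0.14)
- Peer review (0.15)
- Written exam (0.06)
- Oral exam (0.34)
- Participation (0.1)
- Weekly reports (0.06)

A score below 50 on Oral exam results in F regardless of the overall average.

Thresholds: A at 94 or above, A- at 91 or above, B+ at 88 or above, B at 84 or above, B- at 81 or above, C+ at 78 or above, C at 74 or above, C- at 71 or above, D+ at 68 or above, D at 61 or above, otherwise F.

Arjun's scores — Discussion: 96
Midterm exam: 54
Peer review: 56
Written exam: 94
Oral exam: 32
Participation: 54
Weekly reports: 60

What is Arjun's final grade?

F

Oral exam score 32 < 50: minimum not met.
Weighted total:
  Discussion 96 × 0.15 = 14.4
  Midterm exam 54 × 0.14 = 7.56
  Peer review 56 × 0.15 = 8.4
  Written exam 94 × 0.06 = 5.64
  Oral exam 32 × 0.34 = 10.88
  Participation 54 × 0.1 = 5.4
  Weekly reports 60 × 0.06 = 3.6
Sum = 55.88
Because the Oral exam minimum was not met, the result is F.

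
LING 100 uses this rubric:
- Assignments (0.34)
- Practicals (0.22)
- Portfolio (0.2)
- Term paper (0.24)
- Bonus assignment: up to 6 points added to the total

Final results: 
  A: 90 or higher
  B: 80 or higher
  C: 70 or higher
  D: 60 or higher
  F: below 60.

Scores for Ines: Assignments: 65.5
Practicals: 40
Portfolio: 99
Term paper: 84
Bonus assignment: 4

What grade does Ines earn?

C

Weighted total:
  Assignments 65.5 × 0.34 = 22.27
  Practicals 40 × 0.22 = 8.8
  Portfolio 99 × 0.2 = 19.8
  Term paper 84 × 0.24 = 20.16
Sum = 71.03
Bonus assignment: 71.03 + 4 = 75.03
75.03 is ≥ 70 and < 80 → C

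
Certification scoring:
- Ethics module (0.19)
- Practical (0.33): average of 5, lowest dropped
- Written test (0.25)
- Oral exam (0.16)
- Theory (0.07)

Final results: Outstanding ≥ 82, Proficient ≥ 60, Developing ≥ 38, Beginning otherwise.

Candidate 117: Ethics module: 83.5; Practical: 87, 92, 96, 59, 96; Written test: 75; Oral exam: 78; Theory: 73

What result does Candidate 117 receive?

Outstanding

Practical: drop 59 → average of remaining 4 = 371/4 = 92.75
Weighted total:
  Ethics module 83.5 × 0.19 = 15.865
  Practical 92.75 × 0.33 = 30.6075
  Written test 75 × 0.25 = 18.75
  Oral exam 78 × 0.16 = 12.48
  Theory 73 × 0.07 = 5.11
Sum = 82.8125
82.8125 ≥ 82 → Outstanding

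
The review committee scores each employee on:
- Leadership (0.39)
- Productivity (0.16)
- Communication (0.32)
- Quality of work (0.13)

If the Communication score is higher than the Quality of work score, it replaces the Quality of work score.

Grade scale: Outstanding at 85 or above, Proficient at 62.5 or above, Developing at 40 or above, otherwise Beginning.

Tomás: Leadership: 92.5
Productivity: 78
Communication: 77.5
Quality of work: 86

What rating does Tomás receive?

Proficient

Communication (77.5) ≤ Quality of work (86), so Quality of work stays at 86.
Weighted total:
  Leadership 92.5 × 0.39 = 36.075
  Productivity 78 × 0.16 = 12.48
  Communication 77.5 × 0.32 = 24.8
  Quality of work 86 × 0.13 = 11.18
Sum = 84.535
84.535 is ≥ 62.5 and < 85 → Proficient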